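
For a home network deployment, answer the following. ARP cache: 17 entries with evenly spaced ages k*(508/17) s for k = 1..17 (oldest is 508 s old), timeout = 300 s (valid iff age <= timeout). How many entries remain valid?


Ages are k * 508/17 s for k = 1..17 (spacing = 29.8824 s).
Entry k is valid iff k * 508/17 <= 300 iff k <= 17 * 300 / 508 = 10.0394
n_valid = floor(10.0394) = 10
(n_stale = 17 - 10 = 7)

10


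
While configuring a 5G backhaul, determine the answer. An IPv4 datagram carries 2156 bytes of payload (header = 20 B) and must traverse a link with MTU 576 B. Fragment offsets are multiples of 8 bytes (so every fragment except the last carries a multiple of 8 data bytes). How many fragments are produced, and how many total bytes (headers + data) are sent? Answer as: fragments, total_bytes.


Max data per non-final fragment = floor((MTU - header)/8)*8 = floor((576 - 20)/8)*8 = floor(556/8)*8 = 552 B
Final fragment needs no 8-byte alignment: it can carry up to MTU - header = 556 B
Non-final fragments needed = ceil((payload - 556) / 552) = ceil(1600/552) = ceil(2.8986) = 3
Number of fragments = 3 + 1 = 4
Fragment sizes (data): 3 * 552 B + 500 B (last, 500 <= 556 OK)
Total bytes sent = payload + n_frags * header = 2156 + 4*20 = 2156 + 80 = 2236 B

4, 2236


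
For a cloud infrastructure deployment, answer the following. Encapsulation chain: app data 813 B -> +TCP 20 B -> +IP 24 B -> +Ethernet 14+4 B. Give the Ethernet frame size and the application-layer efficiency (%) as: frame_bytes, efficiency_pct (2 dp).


TCP segment = 813 + 20 = 833 B
IP packet = 833 + 24 = 857 B
Ethernet frame = 857 + 14 + 4 = 875 B
Efficiency = app / frame = 813 / 875 = 0.929143 = 92.9143% -> 92.91% (2 dp)

875, 92.91


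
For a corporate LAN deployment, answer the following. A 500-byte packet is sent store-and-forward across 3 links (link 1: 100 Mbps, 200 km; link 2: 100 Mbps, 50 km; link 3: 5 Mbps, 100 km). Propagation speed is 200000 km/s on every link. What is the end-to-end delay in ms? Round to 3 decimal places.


Packet = 500 bytes = 4000 bits. Store-and-forward: sum (t_trans + t_prop) per link.
Link 1: t_trans = 4000/(100*10^6) s = 0.0400 ms; t_prop = 200/200000 s = 1.0000 ms; subtotal = 1.0400 ms
Link 2: t_trans = 4000/(100*10^6) s = 0.0400 ms; t_prop = 50/200000 s = 0.2500 ms; subtotal = 0.2900 ms
Link 3: t_trans = 4000/(5*10^6) s = 0.8000 ms; t_prop = 100/200000 s = 0.5000 ms; subtotal = 1.3000 ms
End-to-end = 1.0400 + 0.2900 + 1.3000 = 2.6300 ms -> 2.630 ms (3 dp)

2.630


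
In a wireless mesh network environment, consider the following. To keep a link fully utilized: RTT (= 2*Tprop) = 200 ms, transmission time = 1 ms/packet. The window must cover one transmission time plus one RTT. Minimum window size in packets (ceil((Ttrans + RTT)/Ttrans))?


Given: Ttrans = 1 ms, RTT = 200 ms (= 2 * Tprop, Tprop = 100 ms)
Time until first ACK returns = Ttrans + RTT = 1 + 200 = 201 ms
Need W * Ttrans >= Ttrans + RTT  ->  W >= (Ttrans + RTT) / Ttrans
(Ttrans + RTT) / Ttrans = 201 / 1 = 201
W_min = ceil(201) = 201

201


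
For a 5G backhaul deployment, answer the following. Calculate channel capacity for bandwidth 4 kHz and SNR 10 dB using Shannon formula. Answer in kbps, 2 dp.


Given: B = 4 kHz, SNR = 10 dB
SNR linear = 10^(10/10) = 10
1 + SNR = 11
log2(11) = 3.4594316186
C = 4 * 1000 * 3.4594316186 = 13837.7265 bps
C = 13.837726 kbps -> 13.84 kbps (2 dp)

13.84


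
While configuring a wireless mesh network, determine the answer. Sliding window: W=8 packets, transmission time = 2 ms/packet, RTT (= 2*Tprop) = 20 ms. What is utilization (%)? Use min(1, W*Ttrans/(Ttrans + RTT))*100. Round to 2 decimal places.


Given: W = 8, Ttrans = 2 ms, RTT = 20 ms (= 2 * Tprop, Tprop = 10 ms)
Cycle time = Ttrans + RTT = 2 + 20 = 22 ms (first packet sent until its ACK returns)
W * Ttrans = 8 * 2 = 16 ms of sending per cycle
W * Ttrans / (Ttrans + RTT) = 16 / 22 = 0.727273
U = min(1, 0.727273) = 0.727273
U% = 72.73%

72.73


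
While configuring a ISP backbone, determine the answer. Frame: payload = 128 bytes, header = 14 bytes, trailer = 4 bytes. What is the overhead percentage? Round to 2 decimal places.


Given: payload = 128 B, header = 14 B, trailer = 4 B
Overhead bytes = header + trailer = 14 + 4 = 18
Total frame = payload + overhead = 128 + 18 = 146
Overhead % = 18 / 146 * 100 = 12.3288% -> 12.33% (2 dp)

12.33


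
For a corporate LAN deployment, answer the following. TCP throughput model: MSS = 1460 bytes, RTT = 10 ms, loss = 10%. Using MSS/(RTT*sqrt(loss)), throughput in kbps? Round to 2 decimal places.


Given: MSS = 1460 bytes, RTT = 10 ms, loss = 10%
RTT in seconds = 10 / 1000 = 0.01
Loss rate = 10% = 0.1
sqrt(loss) = sqrt(0.1) = 0.316227766017
Throughput (bytes/s) = 1460 / (0.01 * 0.316227766017) = 461692.5384
Throughput (kbps) = 461692.5384 * 8 / 1000 = 3693.540307 -> 3693.54 kbps (2 dp)

3693.54


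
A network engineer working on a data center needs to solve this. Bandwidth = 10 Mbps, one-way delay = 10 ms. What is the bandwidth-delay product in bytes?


Given: bandwidth = 10 Mbps, delay = 10 ms
BDP in bits = 10 * 10^6 * 10 / 1000
BDP in bits = 100000
BDP in bytes = 100000 / 8 = 12500

12500


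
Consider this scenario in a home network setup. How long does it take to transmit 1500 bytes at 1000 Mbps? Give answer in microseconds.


Given: packet = 1500 bytes, bandwidth = 1000 Mbps
Packet in bits = 1500 * 8 = 12000 bits
Bandwidth = 1000 * 10^6 = 1000000000 bps
Time = 12000 / 1000000000 seconds
Time in us = 12000 * 10^6 / 1000000000 = 12

12


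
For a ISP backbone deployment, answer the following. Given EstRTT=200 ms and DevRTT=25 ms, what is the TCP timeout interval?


Given: EstRTT = 200 ms, DevRTT = 25 ms
Timeout = EstRTT + 4 * DevRTT
4 * DevRTT = 4 * 25 = 100
Timeout = 200 + 100 = 300 ms

300


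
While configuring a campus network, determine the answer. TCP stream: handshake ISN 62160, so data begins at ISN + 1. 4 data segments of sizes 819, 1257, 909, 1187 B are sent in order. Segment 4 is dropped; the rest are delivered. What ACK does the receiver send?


SYN uses sequence number 62160; first data byte = ISN + 1 = 62161.
Segment 1: SEQ = 62161, len = 819 B, covers [62161, 62979]
Segment 2: SEQ = 62980, len = 1257 B, covers [62980, 64236]
Segment 3: SEQ = 64237, len = 909 B, covers [64237, 65145]
Segment 4: SEQ = 65146, len = 1187 B, covers [65146, 66332] [LOST]
In-order data received: bytes [62161, 65145] (segments 1..3).
Segment 4 missing -> gap begins at byte 65146.
Cumulative ACK = next expected in-order byte = 62161 + 819 + 1257 + 909 = 65146

65146


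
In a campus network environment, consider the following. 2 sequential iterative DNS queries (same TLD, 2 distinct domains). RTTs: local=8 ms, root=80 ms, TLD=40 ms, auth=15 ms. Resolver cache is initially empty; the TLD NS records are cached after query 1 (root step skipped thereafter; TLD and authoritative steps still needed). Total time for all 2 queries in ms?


Lookup 1 (cold cache): local + root + TLD + auth = 8 + 80 + 40 + 15 = 143 ms
Lookups 2..2 (TLD NS cached -> skip root; new domain -> still ask TLD and auth): local + TLD + auth = 8 + 40 + 15 = 63 ms each
Remaining 1 lookups: 1 * 63 = 63 ms
Total = 143 + 63 = 206 ms

206


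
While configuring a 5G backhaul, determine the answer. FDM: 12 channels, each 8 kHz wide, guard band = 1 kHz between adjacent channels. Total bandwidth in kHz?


Given: 12 channels, 8 kHz each, guard = 1 kHz
Channel bandwidth = 12 * 8 = 96 kHz
Guard bands = 11 gaps * 1 kHz = 11 kHz
Total = 96 + 11 = 107 kHz

107


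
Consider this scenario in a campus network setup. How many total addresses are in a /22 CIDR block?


Given: CIDR prefix /22
Host bits = 32 - 22 = 10
Total addresses = 2^10 = 1024

1024


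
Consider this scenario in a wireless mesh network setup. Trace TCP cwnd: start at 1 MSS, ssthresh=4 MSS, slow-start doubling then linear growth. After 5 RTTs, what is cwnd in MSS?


RTT 0: cwnd = 1 MSS (initial)
RTT 1: cwnd = 2 MSS (slow start, doubled)
RTT 2: cwnd = 4 MSS (slow start, doubled)
RTT 3: cwnd = 5 MSS (congestion avoidance, +1)
RTT 4: cwnd = 6 MSS (congestion avoidance, +1)
RTT 5: cwnd = 7 MSS (congestion avoidance, +1)

7


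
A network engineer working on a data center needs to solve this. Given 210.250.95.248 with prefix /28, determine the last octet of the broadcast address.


Given: IP = 210.250.95.248, prefix = /28
Host bits = 32 - 28 = 4
Network last octet = 248 AND mask = 240
Host part size = 2^4 - 1 = 15
Broadcast last octet = 240 OR 15 = 255

255


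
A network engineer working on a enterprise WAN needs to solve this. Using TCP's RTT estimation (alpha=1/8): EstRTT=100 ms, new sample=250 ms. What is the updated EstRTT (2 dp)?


Given: EstRTT = 100 ms, SampleRTT = 250 ms, alpha = 1/8
New EstRTT = (1 - alpha) * EstRTT + alpha * SampleRTT
(7/8) * 100 = 87.5
(1/8) * 250 = 31.25
New EstRTT = 87.5 + 31.25 = 118.75 ms -> 118.75 ms (2 dp)

118.75


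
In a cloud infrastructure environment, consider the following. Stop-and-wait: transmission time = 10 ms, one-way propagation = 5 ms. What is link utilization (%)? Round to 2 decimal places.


Given: Ttrans = 10 ms, Tprop = 5 ms
RTT = 2 * Tprop = 2 * 5 = 10 ms
U = Ttrans / (Ttrans + RTT)
U = 10 / (10 + 10)
U = 10 / 20 = 0.5
U% = 50.00%

50.00


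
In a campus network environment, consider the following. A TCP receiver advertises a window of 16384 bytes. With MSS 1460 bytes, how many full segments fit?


Given: RWND = 16384 bytes, MSS = 1460 bytes
Full segments = floor(RWND / MSS)
Full segments = floor(16384 / 1460)
Full segments = floor(11.2219) = 11

11


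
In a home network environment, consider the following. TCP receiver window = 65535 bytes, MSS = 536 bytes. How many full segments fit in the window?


Given: RWND = 65535 bytes, MSS = 536 bytes
Full segments = floor(RWND / MSS)
Full segments = floor(65535 / 536)
Full segments = floor(122.2668) = 122

122


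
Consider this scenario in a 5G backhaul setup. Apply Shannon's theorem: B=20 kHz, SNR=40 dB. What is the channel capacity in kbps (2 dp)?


Given: B = 20 kHz, SNR = 40 dB
SNR linear = 10^(40/10) = 10000
1 + SNR = 10001
log2(10001) = 13.2878566418
C = 20 * 1000 * 13.2878566418 = 265757.1328 bps
C = 265.757133 kbps -> 265.76 kbps (2 dp)

265.76


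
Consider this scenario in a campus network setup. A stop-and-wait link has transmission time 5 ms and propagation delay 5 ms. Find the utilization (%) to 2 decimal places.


Given: Ttrans = 5 ms, Tprop = 5 ms
RTT = 2 * Tprop = 2 * 5 = 10 ms
U = Ttrans / (Ttrans + RTT)
U = 5 / (5 + 10)
U = 5 / 15 = 0.333333
U% = 33.33%

33.33


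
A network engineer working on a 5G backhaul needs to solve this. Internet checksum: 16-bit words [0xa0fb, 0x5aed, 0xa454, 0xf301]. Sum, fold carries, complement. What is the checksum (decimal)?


Given words: [0xa0fb, 0x5aed, 0xa454, 0xf301]
Step 1: Sum all words
Raw sum = 41211 + 23277 + 42068 + 62209 = 168765
Step 2: Fold carry: (37693 + 2) = 37695
One's complement = ~37695 & 0xFFFF = 27840

27840


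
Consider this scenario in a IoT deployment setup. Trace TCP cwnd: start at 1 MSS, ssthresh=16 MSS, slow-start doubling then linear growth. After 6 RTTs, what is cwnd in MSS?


RTT 0: cwnd = 1 MSS (initial)
RTT 1: cwnd = 2 MSS (slow start, doubled)
RTT 2: cwnd = 4 MSS (slow start, doubled)
RTT 3: cwnd = 8 MSS (slow start, doubled)
RTT 4: cwnd = 16 MSS (slow start, doubled)
RTT 5: cwnd = 17 MSS (congestion avoidance, +1)
RTT 6: cwnd = 18 MSS (congestion avoidance, +1)

18


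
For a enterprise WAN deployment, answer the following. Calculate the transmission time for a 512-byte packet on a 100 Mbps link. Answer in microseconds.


Given: packet = 512 bytes, bandwidth = 100 Mbps
Packet in bits = 512 * 8 = 4096 bits
Bandwidth = 100 * 10^6 = 100000000 bps
Time = 4096 / 100000000 seconds
Time in us = 4096 * 10^6 / 100000000 = 40.96

40.96


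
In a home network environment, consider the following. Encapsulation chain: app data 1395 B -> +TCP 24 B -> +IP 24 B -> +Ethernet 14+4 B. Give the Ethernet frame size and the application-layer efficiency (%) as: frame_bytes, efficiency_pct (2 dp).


TCP segment = 1395 + 24 = 1419 B
IP packet = 1419 + 24 = 1443 B
Ethernet frame = 1443 + 14 + 4 = 1461 B
Efficiency = app / frame = 1395 / 1461 = 0.954825 = 95.4825% -> 95.48% (2 dp)

1461, 95.48


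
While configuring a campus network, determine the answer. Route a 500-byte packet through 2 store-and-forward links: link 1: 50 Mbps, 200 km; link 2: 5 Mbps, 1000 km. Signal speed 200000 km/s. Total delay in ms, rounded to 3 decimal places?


Packet = 500 bytes = 4000 bits. Store-and-forward: sum (t_trans + t_prop) per link.
Link 1: t_trans = 4000/(50*10^6) s = 0.0800 ms; t_prop = 200/200000 s = 1.0000 ms; subtotal = 1.0800 ms
Link 2: t_trans = 4000/(5*10^6) s = 0.8000 ms; t_prop = 1000/200000 s = 5.0000 ms; subtotal = 5.8000 ms
End-to-end = 1.0800 + 5.8000 = 6.8800 ms -> 6.880 ms (3 dp)

6.880


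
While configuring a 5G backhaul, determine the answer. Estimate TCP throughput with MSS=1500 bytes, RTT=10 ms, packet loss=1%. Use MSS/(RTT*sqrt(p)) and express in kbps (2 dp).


Given: MSS = 1500 bytes, RTT = 10 ms, loss = 1%
RTT in seconds = 10 / 1000 = 0.01
Loss rate = 1% = 0.01
sqrt(loss) = sqrt(0.01) = 0.1
Throughput (bytes/s) = 1500 / (0.01 * 0.1) = 1500000.0000
Throughput (kbps) = 1500000.0000 * 8 / 1000 = 12000.000000 -> 12000.00 kbps (2 dp)

12000.00


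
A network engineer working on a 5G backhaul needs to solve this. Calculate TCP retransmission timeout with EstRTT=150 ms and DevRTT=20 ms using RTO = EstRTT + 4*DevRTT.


Given: EstRTT = 150 ms, DevRTT = 20 ms
Timeout = EstRTT + 4 * DevRTT
4 * DevRTT = 4 * 20 = 80
Timeout = 150 + 80 = 230 ms

230


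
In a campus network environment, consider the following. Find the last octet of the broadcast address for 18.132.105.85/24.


Given: IP = 18.132.105.85, prefix = /24
Host bits = 32 - 24 = 8
Network last octet = 85 AND mask = 0
Host part size = 2^8 - 1 = 255
Broadcast last octet = 0 OR 255 = 255

255


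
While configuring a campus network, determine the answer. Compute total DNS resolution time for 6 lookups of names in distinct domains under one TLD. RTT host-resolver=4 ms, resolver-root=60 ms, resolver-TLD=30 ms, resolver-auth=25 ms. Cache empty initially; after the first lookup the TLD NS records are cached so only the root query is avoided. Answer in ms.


Lookup 1 (cold cache): local + root + TLD + auth = 4 + 60 + 30 + 25 = 119 ms
Lookups 2..6 (TLD NS cached -> skip root; new domain -> still ask TLD and auth): local + TLD + auth = 4 + 30 + 25 = 59 ms each
Remaining 5 lookups: 5 * 59 = 295 ms
Total = 119 + 295 = 414 ms

414


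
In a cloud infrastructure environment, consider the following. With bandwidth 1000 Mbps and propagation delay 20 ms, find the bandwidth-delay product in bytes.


Given: bandwidth = 1000 Mbps, delay = 20 ms
BDP in bits = 1000 * 10^6 * 20 / 1000
BDP in bits = 20000000
BDP in bytes = 20000000 / 8 = 2500000

2500000


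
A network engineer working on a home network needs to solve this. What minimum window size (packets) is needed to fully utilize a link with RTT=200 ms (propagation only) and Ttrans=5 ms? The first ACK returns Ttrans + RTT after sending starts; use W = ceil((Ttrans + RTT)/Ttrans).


Given: Ttrans = 5 ms, RTT = 200 ms (= 2 * Tprop, Tprop = 100 ms)
Time until first ACK returns = Ttrans + RTT = 5 + 200 = 205 ms
Need W * Ttrans >= Ttrans + RTT  ->  W >= (Ttrans + RTT) / Ttrans
(Ttrans + RTT) / Ttrans = 205 / 5 = 41
W_min = ceil(41) = 41

41


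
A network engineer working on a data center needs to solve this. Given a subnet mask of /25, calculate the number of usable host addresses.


Given: subnet mask /25
Host bits = 32 - 25 = 7
Total addresses = 2^7 = 128
Usable hosts = 128 - 2 (network + broadcast) = 126

126


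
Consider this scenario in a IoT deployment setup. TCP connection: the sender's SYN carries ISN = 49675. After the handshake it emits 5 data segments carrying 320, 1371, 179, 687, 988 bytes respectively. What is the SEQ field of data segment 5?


The SYN occupies sequence number ISN = 49675, so the first data byte is ISN + 1 = 49676.
SEQ of data segment i = (ISN + 1) + sum of payload sizes of segments 1..i-1.
Segment 1: SEQ = 49676, payload = 320 bytes
Segment 2: SEQ = 49996, payload = 1371 bytes
Segment 3: SEQ = 51367, payload = 179 bytes
Segment 4: SEQ = 51546, payload = 687 bytes
Segment 5: SEQ = 52233, payload = 988 bytes
SEQ of segment 5 = 49676 + 320 + 1371 + 179 + 687 = 52233

52233


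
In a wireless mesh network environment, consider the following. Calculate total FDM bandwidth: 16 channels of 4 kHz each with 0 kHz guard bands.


Given: 16 channels, 4 kHz each, guard = 0 kHz
Channel bandwidth = 16 * 4 = 64 kHz
Guard bands = 15 gaps * 0 kHz = 0 kHz
Total = 64 + 0 = 64 kHz

64


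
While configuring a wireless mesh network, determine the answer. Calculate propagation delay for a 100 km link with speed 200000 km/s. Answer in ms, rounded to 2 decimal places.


Given: distance = 100 km, speed = 200000 km/s
Delay = distance / speed = 100 / 200000 seconds
Delay in ms = 100 * 1000 / 200000
Delay = 0.5000 ms
Rounded to 2 dp = 0.50 ms

0.50


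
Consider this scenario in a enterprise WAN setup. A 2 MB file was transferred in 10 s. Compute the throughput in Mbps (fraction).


Given: file = 2 MB, time = 10 s
File in Mb = 2 * 8 = 16 Mb
Throughput = 16 / 10 Mbps
Throughput = 8/5 Mbps

8/5


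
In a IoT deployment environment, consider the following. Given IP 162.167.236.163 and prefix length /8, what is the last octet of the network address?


Given: IP = 162.167.236.163, prefix = /8
Subnet mask = 255.0.0.0
Last octet of IP: 163
Last octet of mask: 0
Network last octet = 163 AND 0 = 0

0


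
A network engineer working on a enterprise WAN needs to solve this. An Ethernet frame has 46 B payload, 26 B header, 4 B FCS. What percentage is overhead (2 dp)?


Given: payload = 46 B, header = 26 B, trailer = 4 B
Overhead bytes = header + trailer = 26 + 4 = 30
Total frame = payload + overhead = 46 + 30 = 76
Overhead % = 30 / 76 * 100 = 39.4737% -> 39.47% (2 dp)

39.47


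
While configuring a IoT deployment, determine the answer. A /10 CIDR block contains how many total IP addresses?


Given: CIDR prefix /10
Host bits = 32 - 10 = 22
Total addresses = 2^22 = 4194304

4194304


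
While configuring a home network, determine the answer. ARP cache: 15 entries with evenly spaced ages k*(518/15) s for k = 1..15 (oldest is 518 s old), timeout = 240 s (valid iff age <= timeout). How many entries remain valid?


Ages are k * 518/15 s for k = 1..15 (spacing = 34.5333 s).
Entry k is valid iff k * 518/15 <= 240 iff k <= 15 * 240 / 518 = 6.9498
n_valid = floor(6.9498) = 6
(n_stale = 15 - 6 = 9)

6


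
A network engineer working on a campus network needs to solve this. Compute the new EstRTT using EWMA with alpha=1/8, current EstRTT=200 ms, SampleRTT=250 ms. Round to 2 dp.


Given: EstRTT = 200 ms, SampleRTT = 250 ms, alpha = 1/8
New EstRTT = (1 - alpha) * EstRTT + alpha * SampleRTT
(7/8) * 200 = 175
(1/8) * 250 = 31.25
New EstRTT = 175 + 31.25 = 206.25 ms -> 206.25 ms (2 dp)

206.25


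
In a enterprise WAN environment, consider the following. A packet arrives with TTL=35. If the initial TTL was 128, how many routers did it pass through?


Given: initial TTL = 128, received TTL = 35
Hops = initial TTL - received TTL
Hops = 128 - 35 = 93

93


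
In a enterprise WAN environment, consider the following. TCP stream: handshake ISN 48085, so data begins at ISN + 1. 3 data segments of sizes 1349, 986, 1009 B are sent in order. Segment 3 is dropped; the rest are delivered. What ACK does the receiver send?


SYN uses sequence number 48085; first data byte = ISN + 1 = 48086.
Segment 1: SEQ = 48086, len = 1349 B, covers [48086, 49434]
Segment 2: SEQ = 49435, len = 986 B, covers [49435, 50420]
Segment 3: SEQ = 50421, len = 1009 B, covers [50421, 51429] [LOST]
In-order data received: bytes [48086, 50420] (segments 1..2).
Segment 3 missing -> gap begins at byte 50421.
Cumulative ACK = next expected in-order byte = 48086 + 1349 + 986 = 50421

50421


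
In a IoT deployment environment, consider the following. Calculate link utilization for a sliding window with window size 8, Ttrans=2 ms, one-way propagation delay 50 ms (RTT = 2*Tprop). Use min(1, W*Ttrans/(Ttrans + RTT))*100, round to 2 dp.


Given: W = 8, Ttrans = 2 ms, RTT = 100 ms (= 2 * Tprop, Tprop = 50 ms)
Cycle time = Ttrans + RTT = 2 + 100 = 102 ms (first packet sent until its ACK returns)
W * Ttrans = 8 * 2 = 16 ms of sending per cycle
W * Ttrans / (Ttrans + RTT) = 16 / 102 = 0.156863
U = min(1, 0.156863) = 0.156863
U% = 15.69%

15.69


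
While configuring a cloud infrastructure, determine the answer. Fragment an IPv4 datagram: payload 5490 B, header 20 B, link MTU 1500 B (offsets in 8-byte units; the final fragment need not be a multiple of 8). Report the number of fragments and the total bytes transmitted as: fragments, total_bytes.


Max data per non-final fragment = floor((MTU - header)/8)*8 = floor((1500 - 20)/8)*8 = floor(1480/8)*8 = 1480 B
Final fragment needs no 8-byte alignment: it can carry up to MTU - header = 1480 B
Non-final fragments needed = ceil((payload - 1480) / 1480) = ceil(4010/1480) = ceil(2.7095) = 3
Number of fragments = 3 + 1 = 4
Fragment sizes (data): 3 * 1480 B + 1050 B (last, 1050 <= 1480 OK)
Total bytes sent = payload + n_frags * header = 5490 + 4*20 = 5490 + 80 = 5570 B

4, 5570


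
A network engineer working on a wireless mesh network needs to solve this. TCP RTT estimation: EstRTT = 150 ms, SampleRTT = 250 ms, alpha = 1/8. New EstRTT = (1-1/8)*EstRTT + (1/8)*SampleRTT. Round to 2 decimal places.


Given: EstRTT = 150 ms, SampleRTT = 250 ms, alpha = 1/8
New EstRTT = (1 - alpha) * EstRTT + alpha * SampleRTT
(7/8) * 150 = 131.25
(1/8) * 250 = 31.25
New EstRTT = 131.25 + 31.25 = 162.5 ms -> 162.50 ms (2 dp)

162.50


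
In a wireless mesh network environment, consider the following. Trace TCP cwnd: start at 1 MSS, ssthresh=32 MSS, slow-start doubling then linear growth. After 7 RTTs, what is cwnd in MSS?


RTT 0: cwnd = 1 MSS (initial)
RTT 1: cwnd = 2 MSS (slow start, doubled)
RTT 2: cwnd = 4 MSS (slow start, doubled)
RTT 3: cwnd = 8 MSS (slow start, doubled)
RTT 4: cwnd = 16 MSS (slow start, doubled)
RTT 5: cwnd = 32 MSS (slow start, doubled)
RTT 6: cwnd = 33 MSS (congestion avoidance, +1)
RTT 7: cwnd = 34 MSS (congestion avoidance, +1)

34


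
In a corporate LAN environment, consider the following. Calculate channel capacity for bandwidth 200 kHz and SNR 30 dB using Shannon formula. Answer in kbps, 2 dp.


Given: B = 200 kHz, SNR = 30 dB
SNR linear = 10^(30/10) = 1000
1 + SNR = 1001
log2(1001) = 9.9672262588
C = 200 * 1000 * 9.9672262588 = 1993445.2518 bps
C = 1993.445252 kbps -> 1993.45 kbps (2 dp)

1993.45


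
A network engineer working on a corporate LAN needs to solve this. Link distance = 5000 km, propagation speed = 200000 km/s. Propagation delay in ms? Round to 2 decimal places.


Given: distance = 5000 km, speed = 200000 km/s
Delay = distance / speed = 5000 / 200000 seconds
Delay in ms = 5000 * 1000 / 200000
Delay = 25.0000 ms
Rounded to 2 dp = 25.00 ms

25.00


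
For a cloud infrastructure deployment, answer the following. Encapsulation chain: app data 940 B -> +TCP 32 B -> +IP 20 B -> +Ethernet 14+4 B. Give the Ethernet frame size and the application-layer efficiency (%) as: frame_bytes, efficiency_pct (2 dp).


TCP segment = 940 + 32 = 972 B
IP packet = 972 + 20 = 992 B
Ethernet frame = 992 + 14 + 4 = 1010 B
Efficiency = app / frame = 940 / 1010 = 0.930693 = 93.0693% -> 93.07% (2 dp)

1010, 93.07


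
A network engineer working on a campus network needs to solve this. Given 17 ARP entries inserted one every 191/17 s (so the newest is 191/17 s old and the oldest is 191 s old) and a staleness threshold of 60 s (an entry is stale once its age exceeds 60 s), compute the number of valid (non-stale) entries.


Ages are k * 191/17 s for k = 1..17 (spacing = 11.2353 s).
Entry k is valid iff k * 191/17 <= 60 iff k <= 17 * 60 / 191 = 5.3403
n_valid = floor(5.3403) = 5
(n_stale = 17 - 5 = 12)

5


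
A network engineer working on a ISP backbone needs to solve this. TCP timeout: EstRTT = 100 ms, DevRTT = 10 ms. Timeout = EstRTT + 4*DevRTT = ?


Given: EstRTT = 100 ms, DevRTT = 10 ms
Timeout = EstRTT + 4 * DevRTT
4 * DevRTT = 4 * 10 = 40
Timeout = 100 + 40 = 140 ms

140


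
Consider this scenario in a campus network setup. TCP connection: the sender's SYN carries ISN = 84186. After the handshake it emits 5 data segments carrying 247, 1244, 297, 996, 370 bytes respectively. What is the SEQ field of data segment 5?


The SYN occupies sequence number ISN = 84186, so the first data byte is ISN + 1 = 84187.
SEQ of data segment i = (ISN + 1) + sum of payload sizes of segments 1..i-1.
Segment 1: SEQ = 84187, payload = 247 bytes
Segment 2: SEQ = 84434, payload = 1244 bytes
Segment 3: SEQ = 85678, payload = 297 bytes
Segment 4: SEQ = 85975, payload = 996 bytes
Segment 5: SEQ = 86971, payload = 370 bytes
SEQ of segment 5 = 84187 + 247 + 1244 + 297 + 996 = 86971

86971


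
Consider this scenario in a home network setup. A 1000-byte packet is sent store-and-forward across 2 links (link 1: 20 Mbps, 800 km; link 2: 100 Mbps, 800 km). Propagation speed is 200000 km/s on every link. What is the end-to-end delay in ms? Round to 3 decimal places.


Packet = 1000 bytes = 8000 bits. Store-and-forward: sum (t_trans + t_prop) per link.
Link 1: t_trans = 8000/(20*10^6) s = 0.4000 ms; t_prop = 800/200000 s = 4.0000 ms; subtotal = 4.4000 ms
Link 2: t_trans = 8000/(100*10^6) s = 0.0800 ms; t_prop = 800/200000 s = 4.0000 ms; subtotal = 4.0800 ms
End-to-end = 4.4000 + 4.0800 = 8.4800 ms -> 8.480 ms (3 dp)

8.480


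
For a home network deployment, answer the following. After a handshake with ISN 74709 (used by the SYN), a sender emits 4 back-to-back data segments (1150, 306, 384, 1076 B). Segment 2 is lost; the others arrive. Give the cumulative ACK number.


SYN uses sequence number 74709; first data byte = ISN + 1 = 74710.
Segment 1: SEQ = 74710, len = 1150 B, covers [74710, 75859]
Segment 2: SEQ = 75860, len = 306 B, covers [75860, 76165] [LOST]
Segment 3: SEQ = 76166, len = 384 B, covers [76166, 76549]
Segment 4: SEQ = 76550, len = 1076 B, covers [76550, 77625]
In-order data received: bytes [74710, 75859] (segments 1..1).
Segment 2 missing -> gap begins at byte 75860; later segments buffered out of order.
Cumulative ACK = next expected in-order byte = 74710 + 1150 = 75860

75860


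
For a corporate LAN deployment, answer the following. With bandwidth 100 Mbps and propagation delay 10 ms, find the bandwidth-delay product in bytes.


Given: bandwidth = 100 Mbps, delay = 10 ms
BDP in bits = 100 * 10^6 * 10 / 1000
BDP in bits = 1000000
BDP in bytes = 1000000 / 8 = 125000

125000


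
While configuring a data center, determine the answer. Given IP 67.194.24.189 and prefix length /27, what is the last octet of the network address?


Given: IP = 67.194.24.189, prefix = /27
Subnet mask = 255.255.255.224
Last octet of IP: 189
Last octet of mask: 224
Network last octet = 189 AND 224 = 160

160


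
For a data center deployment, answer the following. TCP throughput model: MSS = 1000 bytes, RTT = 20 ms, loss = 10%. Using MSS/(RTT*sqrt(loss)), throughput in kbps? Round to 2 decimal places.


Given: MSS = 1000 bytes, RTT = 20 ms, loss = 10%
RTT in seconds = 20 / 1000 = 0.02
Loss rate = 10% = 0.1
sqrt(loss) = sqrt(0.1) = 0.316227766017
Throughput (bytes/s) = 1000 / (0.02 * 0.316227766017) = 158113.8830
Throughput (kbps) = 158113.8830 * 8 / 1000 = 1264.911064 -> 1264.91 kbps (2 dp)

1264.91


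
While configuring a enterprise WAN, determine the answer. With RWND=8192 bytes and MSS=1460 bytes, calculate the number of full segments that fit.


Given: RWND = 8192 bytes, MSS = 1460 bytes
Full segments = floor(RWND / MSS)
Full segments = floor(8192 / 1460)
Full segments = floor(5.611) = 5

5


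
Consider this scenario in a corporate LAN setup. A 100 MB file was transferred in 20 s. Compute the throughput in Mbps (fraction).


Given: file = 100 MB, time = 20 s
File in Mb = 100 * 8 = 800 Mb
Throughput = 800 / 20 Mbps
Throughput = 40 Mbps

40


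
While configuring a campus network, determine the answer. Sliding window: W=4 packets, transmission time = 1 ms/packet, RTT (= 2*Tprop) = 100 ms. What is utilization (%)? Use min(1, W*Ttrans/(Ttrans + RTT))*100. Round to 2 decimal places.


Given: W = 4, Ttrans = 1 ms, RTT = 100 ms (= 2 * Tprop, Tprop = 50 ms)
Cycle time = Ttrans + RTT = 1 + 100 = 101 ms (first packet sent until its ACK returns)
W * Ttrans = 4 * 1 = 4 ms of sending per cycle
W * Ttrans / (Ttrans + RTT) = 4 / 101 = 0.039604
U = min(1, 0.039604) = 0.039604
U% = 3.96%

3.96


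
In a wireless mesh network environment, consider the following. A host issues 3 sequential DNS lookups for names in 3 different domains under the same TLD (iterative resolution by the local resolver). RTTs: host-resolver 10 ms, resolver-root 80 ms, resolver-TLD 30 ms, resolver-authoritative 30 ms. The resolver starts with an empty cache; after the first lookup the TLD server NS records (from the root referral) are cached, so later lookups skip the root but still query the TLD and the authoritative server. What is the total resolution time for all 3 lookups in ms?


Lookup 1 (cold cache): local + root + TLD + auth = 10 + 80 + 30 + 30 = 150 ms
Lookups 2..3 (TLD NS cached -> skip root; new domain -> still ask TLD and auth): local + TLD + auth = 10 + 30 + 30 = 70 ms each
Remaining 2 lookups: 2 * 70 = 140 ms
Total = 150 + 140 = 290 ms

290


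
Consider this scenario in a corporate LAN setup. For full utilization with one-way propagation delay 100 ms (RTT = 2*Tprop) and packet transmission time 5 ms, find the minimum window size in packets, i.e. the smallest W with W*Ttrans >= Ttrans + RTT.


Given: Ttrans = 5 ms, RTT = 200 ms (= 2 * Tprop, Tprop = 100 ms)
Time until first ACK returns = Ttrans + RTT = 5 + 200 = 205 ms
Need W * Ttrans >= Ttrans + RTT  ->  W >= (Ttrans + RTT) / Ttrans
(Ttrans + RTT) / Ttrans = 205 / 5 = 41
W_min = ceil(41) = 41

41


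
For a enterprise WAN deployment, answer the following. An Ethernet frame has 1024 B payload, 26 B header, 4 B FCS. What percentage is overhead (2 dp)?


Given: payload = 1024 B, header = 26 B, trailer = 4 B
Overhead bytes = header + trailer = 26 + 4 = 30
Total frame = payload + overhead = 1024 + 30 = 1054
Overhead % = 30 / 1054 * 100 = 2.8463% -> 2.85% (2 dp)

2.85


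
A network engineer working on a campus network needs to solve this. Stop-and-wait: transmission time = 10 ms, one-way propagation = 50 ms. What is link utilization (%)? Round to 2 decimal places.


Given: Ttrans = 10 ms, Tprop = 50 ms
RTT = 2 * Tprop = 2 * 50 = 100 ms
U = Ttrans / (Ttrans + RTT)
U = 10 / (10 + 100)
U = 10 / 110 = 0.090909
U% = 9.09%

9.09


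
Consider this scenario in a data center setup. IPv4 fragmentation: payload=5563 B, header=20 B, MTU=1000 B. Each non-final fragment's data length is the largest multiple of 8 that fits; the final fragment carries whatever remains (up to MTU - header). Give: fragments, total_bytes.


Max data per non-final fragment = floor((MTU - header)/8)*8 = floor((1000 - 20)/8)*8 = floor(980/8)*8 = 976 B
Final fragment needs no 8-byte alignment: it can carry up to MTU - header = 980 B
Non-final fragments needed = ceil((payload - 980) / 976) = ceil(4583/976) = ceil(4.6957) = 5
Number of fragments = 5 + 1 = 6
Fragment sizes (data): 5 * 976 B + 683 B (last, 683 <= 980 OK)
Total bytes sent = payload + n_frags * header = 5563 + 6*20 = 5563 + 120 = 5683 B

6, 5683


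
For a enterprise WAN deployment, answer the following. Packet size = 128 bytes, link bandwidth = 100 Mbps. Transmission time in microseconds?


Given: packet = 128 bytes, bandwidth = 100 Mbps
Packet in bits = 128 * 8 = 1024 bits
Bandwidth = 100 * 10^6 = 100000000 bps
Time = 1024 / 100000000 seconds
Time in us = 1024 * 10^6 / 100000000 = 10.24

10.24


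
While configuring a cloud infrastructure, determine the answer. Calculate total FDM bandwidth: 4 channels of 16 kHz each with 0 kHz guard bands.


Given: 4 channels, 16 kHz each, guard = 0 kHz
Channel bandwidth = 4 * 16 = 64 kHz
Guard bands = 3 gaps * 0 kHz = 0 kHz
Total = 64 + 0 = 64 kHz

64


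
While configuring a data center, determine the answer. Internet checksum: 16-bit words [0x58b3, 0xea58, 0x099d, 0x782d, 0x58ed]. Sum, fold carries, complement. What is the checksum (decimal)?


Given words: [0x58b3, 0xea58, 0x099d, 0x782d, 0x58ed]
Step 1: Sum all words
Raw sum = 22707 + 59992 + 2461 + 30765 + 22765 = 138690
Step 2: Fold carry: (7618 + 2) = 7620
One's complement = ~7620 & 0xFFFF = 57915

57915


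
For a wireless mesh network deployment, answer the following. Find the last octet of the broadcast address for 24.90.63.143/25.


Given: IP = 24.90.63.143, prefix = /25
Host bits = 32 - 25 = 7
Network last octet = 143 AND mask = 128
Host part size = 2^7 - 1 = 127
Broadcast last octet = 128 OR 127 = 255

255


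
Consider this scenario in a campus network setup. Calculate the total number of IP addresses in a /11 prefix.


Given: CIDR prefix /11
Host bits = 32 - 11 = 21
Total addresses = 2^21 = 2097152

2097152


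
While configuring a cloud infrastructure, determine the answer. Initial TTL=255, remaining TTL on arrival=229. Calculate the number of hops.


Given: initial TTL = 255, received TTL = 229
Hops = initial TTL - received TTL
Hops = 255 - 229 = 26

26


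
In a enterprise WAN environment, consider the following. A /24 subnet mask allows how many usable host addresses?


Given: subnet mask /24
Host bits = 32 - 24 = 8
Total addresses = 2^8 = 256
Usable hosts = 256 - 2 (network + broadcast) = 254

254


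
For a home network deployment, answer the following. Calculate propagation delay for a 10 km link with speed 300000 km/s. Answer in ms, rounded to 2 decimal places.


Given: distance = 10 km, speed = 300000 km/s
Delay = distance / speed = 10 / 300000 seconds
Delay in ms = 10 * 1000 / 300000
Delay = 0.0333 ms
Rounded to 2 dp = 0.03 ms

0.03


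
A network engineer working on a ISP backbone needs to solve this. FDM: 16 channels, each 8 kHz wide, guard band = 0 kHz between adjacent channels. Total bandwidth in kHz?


Given: 16 channels, 8 kHz each, guard = 0 kHz
Channel bandwidth = 16 * 8 = 128 kHz
Guard bands = 15 gaps * 0 kHz = 0 kHz
Total = 128 + 0 = 128 kHz

128


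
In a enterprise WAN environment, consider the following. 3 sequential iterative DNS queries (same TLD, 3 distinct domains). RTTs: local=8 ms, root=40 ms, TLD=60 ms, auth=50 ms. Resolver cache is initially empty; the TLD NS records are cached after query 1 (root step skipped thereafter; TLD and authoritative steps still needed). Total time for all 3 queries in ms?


Lookup 1 (cold cache): local + root + TLD + auth = 8 + 40 + 60 + 50 = 158 ms
Lookups 2..3 (TLD NS cached -> skip root; new domain -> still ask TLD and auth): local + TLD + auth = 8 + 60 + 50 = 118 ms each
Remaining 2 lookups: 2 * 118 = 236 ms
Total = 158 + 236 = 394 ms

394


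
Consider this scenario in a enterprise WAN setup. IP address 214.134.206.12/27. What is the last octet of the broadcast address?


Given: IP = 214.134.206.12, prefix = /27
Host bits = 32 - 27 = 5
Network last octet = 12 AND mask = 0
Host part size = 2^5 - 1 = 31
Broadcast last octet = 0 OR 31 = 31

31


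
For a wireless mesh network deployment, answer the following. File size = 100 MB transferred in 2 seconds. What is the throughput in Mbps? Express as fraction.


Given: file = 100 MB, time = 2 s
File in Mb = 100 * 8 = 800 Mb
Throughput = 800 / 2 Mbps
Throughput = 400 Mbps

400


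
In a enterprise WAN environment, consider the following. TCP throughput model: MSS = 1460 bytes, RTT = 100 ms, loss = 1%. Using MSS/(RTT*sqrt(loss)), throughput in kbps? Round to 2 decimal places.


Given: MSS = 1460 bytes, RTT = 100 ms, loss = 1%
RTT in seconds = 100 / 1000 = 0.1
Loss rate = 1% = 0.01
sqrt(loss) = sqrt(0.01) = 0.1
Throughput (bytes/s) = 1460 / (0.1 * 0.1) = 146000.0000
Throughput (kbps) = 146000.0000 * 8 / 1000 = 1168.000000 -> 1168.00 kbps (2 dp)

1168.00


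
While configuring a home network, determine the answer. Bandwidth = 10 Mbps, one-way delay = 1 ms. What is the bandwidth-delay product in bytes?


Given: bandwidth = 10 Mbps, delay = 1 ms
BDP in bits = 10 * 10^6 * 1 / 1000
BDP in bits = 10000
BDP in bytes = 10000 / 8 = 1250

1250


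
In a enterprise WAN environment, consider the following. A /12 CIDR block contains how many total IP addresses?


Given: CIDR prefix /12
Host bits = 32 - 12 = 20
Total addresses = 2^20 = 1048576

1048576


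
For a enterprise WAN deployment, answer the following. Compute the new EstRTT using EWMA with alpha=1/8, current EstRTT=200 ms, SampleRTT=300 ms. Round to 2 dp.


Given: EstRTT = 200 ms, SampleRTT = 300 ms, alpha = 1/8
New EstRTT = (1 - alpha) * EstRTT + alpha * SampleRTT
(7/8) * 200 = 175
(1/8) * 300 = 37.5
New EstRTT = 175 + 37.5 = 212.5 ms -> 212.50 ms (2 dp)

212.50


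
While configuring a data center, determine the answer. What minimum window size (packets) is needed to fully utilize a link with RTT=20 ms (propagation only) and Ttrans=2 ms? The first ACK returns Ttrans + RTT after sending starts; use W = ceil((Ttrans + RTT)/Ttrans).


Given: Ttrans = 2 ms, RTT = 20 ms (= 2 * Tprop, Tprop = 10 ms)
Time until first ACK returns = Ttrans + RTT = 2 + 20 = 22 ms
Need W * Ttrans >= Ttrans + RTT  ->  W >= (Ttrans + RTT) / Ttrans
(Ttrans + RTT) / Ttrans = 22 / 2 = 11
W_min = ceil(11) = 11

11


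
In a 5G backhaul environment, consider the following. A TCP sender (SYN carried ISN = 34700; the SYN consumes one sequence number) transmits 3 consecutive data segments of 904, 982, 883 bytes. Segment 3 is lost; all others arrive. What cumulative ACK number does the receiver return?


SYN uses sequence number 34700; first data byte = ISN + 1 = 34701.
Segment 1: SEQ = 34701, len = 904 B, covers [34701, 35604]
Segment 2: SEQ = 35605, len = 982 B, covers [35605, 36586]
Segment 3: SEQ = 36587, len = 883 B, covers [36587, 37469] [LOST]
In-order data received: bytes [34701, 36586] (segments 1..2).
Segment 3 missing -> gap begins at byte 36587.
Cumulative ACK = next expected in-order byte = 34701 + 904 + 982 = 36587

36587


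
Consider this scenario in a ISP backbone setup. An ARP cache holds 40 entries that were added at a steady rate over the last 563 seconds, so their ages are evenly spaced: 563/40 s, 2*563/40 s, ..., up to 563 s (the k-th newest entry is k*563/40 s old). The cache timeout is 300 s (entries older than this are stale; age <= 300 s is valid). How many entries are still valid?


Ages are k * 563/40 s for k = 1..40 (spacing = 14.0750 s).
Entry k is valid iff k * 563/40 <= 300 iff k <= 40 * 300 / 563 = 21.3144
n_valid = floor(21.3144) = 21
(n_stale = 40 - 21 = 19)

21


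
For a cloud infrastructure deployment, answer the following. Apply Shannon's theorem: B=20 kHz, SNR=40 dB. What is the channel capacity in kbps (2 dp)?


Given: B = 20 kHz, SNR = 40 dB
SNR linear = 10^(40/10) = 10000
1 + SNR = 10001
log2(10001) = 13.2878566418
C = 20 * 1000 * 13.2878566418 = 265757.1328 bps
C = 265.757133 kbps -> 265.76 kbps (2 dp)

265.76


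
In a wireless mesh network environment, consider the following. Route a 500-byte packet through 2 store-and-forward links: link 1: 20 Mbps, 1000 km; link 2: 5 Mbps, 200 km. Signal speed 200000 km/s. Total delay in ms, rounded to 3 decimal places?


Packet = 500 bytes = 4000 bits. Store-and-forward: sum (t_trans + t_prop) per link.
Link 1: t_trans = 4000/(20*10^6) s = 0.2000 ms; t_prop = 1000/200000 s = 5.0000 ms; subtotal = 5.2000 ms
Link 2: t_trans = 4000/(5*10^6) s = 0.8000 ms; t_prop = 200/200000 s = 1.0000 ms; subtotal = 1.8000 ms
End-to-end = 5.2000 + 1.8000 = 7.0000 ms -> 7.000 ms (3 dp)

7.000


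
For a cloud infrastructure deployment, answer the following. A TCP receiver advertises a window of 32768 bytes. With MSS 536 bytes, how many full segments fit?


Given: RWND = 32768 bytes, MSS = 536 bytes
Full segments = floor(RWND / MSS)
Full segments = floor(32768 / 536)
Full segments = floor(61.1343) = 61

61
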